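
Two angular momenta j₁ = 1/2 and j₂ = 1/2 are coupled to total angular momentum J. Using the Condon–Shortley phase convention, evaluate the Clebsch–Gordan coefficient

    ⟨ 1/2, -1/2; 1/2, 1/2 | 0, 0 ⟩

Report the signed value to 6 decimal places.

√[1·1!0!0!/2! · 0!1!1!0!0!0!] = √(1/2)
  +(−1)^1/∏(1,0,0,0,0,0)! = -1  (running -1)
⟨..|..⟩ = √(1/2)·(-1) = -0.707107

−√(1/2) = -0.707107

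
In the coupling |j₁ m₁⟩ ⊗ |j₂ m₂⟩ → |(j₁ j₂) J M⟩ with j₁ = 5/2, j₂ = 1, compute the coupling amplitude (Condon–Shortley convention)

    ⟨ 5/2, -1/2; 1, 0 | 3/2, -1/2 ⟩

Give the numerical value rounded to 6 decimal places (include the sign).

triangle: 2!×3!×0!/6! = 12/720
(j±m)!: 2!×3!×1!×1!×1!×2! = 24
prefactor² = (2J+1)×Δ×N² = 8/5
  k=1: −1/(1!×1!×2!×0!×1!×0!) = -1/2
Σ = -1/2  ⇒  CG² = 8/5×(-1/2)² = 2/5
CG = −√(2/5) = -0.632456

-0.632456  (= −√(2/5))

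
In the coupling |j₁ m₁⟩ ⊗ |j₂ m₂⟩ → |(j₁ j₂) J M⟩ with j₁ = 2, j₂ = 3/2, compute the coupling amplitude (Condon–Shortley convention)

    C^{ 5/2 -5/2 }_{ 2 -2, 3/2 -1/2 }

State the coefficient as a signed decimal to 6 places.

-0.755929

√[6·1!3!2!/7! · 0!4!1!2!0!5!] = √(576/7)
  +(−1)^1/∏(1,0,3,0,0,2)! = -1/12  (running -1/12)
⟨..|..⟩ = √(576/7)·(-1/12) = -0.755929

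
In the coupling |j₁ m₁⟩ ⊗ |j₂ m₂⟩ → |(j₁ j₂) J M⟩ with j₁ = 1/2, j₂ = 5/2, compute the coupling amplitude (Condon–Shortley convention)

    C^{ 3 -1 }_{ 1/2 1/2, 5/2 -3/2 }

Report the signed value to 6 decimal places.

j₁+j₂−J=0  J+j₁−j₂=1  J−j₁+j₂=5  j₁+j₂+J+1=7
(j₁±m₁, j₂±m₂, J±M) = (1,0,1,4,2,4)
P² = 192
sum k=0..0:
  [0] +1/24 = 1/24
S = 1/24
C² = P²·S² = 1/3 ; C = +0.577350

+√(1/3) ≈ +0.577350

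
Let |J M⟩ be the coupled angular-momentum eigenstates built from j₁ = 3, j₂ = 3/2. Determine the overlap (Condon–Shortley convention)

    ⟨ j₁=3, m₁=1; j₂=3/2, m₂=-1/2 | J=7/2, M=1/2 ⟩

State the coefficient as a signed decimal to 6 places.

triangle: 1!·5!·2!/9! = 240/362880
(j±m)!: 4!·2!·1!·2!·4!·3! = 13824
prefactor² = (2J+1)·Δ·N² = 512/7
  k=0: +1/(0!·1!·2!·1!·3!·1!) = 1/12
  k=1: −1/(1!·0!·1!·0!·4!·2!) = -1/48
Σ = 1/16  ⇒  CG² = 512/7·1/16² = 2/7
CG = +√(2/7) = +0.534522

+0.534522  (= +√(2/7))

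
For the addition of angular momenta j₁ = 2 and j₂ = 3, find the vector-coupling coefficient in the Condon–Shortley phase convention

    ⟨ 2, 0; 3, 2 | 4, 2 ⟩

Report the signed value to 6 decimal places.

j₁+j₂−J=1  J+j₁−j₂=3  J−j₁+j₂=5  j₁+j₂+J+1=10
(j₁±m₁, j₂±m₂, J±M) = (2,2,5,1,6,2)
P² = 8640/7
sum k=0..1:
  [0] +1/240 = 1/240
  [1] −1/48 = -1/48
S = -1/60
C² = P²·S² = 12/35 ; C = -0.585540

−√(12/35) = -0.585540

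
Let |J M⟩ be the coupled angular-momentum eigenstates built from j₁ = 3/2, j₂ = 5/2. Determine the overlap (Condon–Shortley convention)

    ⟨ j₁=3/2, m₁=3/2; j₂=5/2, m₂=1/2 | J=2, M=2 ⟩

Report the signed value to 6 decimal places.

triangle: 2!*1!*3!/7! = 12/5040
(j±m)!: 3!*0!*3!*2!*4!*0! = 1728
prefactor² = (2J+1)*Δ*N² = 144/7
  k=0: +1/(0!*2!*0!*3!*1!*0!) = 1/12
Σ = 1/12  ⇒  CG² = 144/7*1/12² = 1/7
CG = +√(1/7) = +0.377964

+√(1/7) = +0.377964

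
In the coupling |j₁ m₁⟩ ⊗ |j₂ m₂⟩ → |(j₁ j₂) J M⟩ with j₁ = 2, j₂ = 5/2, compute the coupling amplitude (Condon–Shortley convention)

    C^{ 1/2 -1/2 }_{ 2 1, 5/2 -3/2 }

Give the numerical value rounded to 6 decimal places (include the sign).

−√(4/15) ≈ -0.516398

triangle: 4!×0!×1!/6! = 24/720
(j±m)!: 3!×1!×1!×4!×0!×1! = 144
prefactor² = (2J+1)×Δ×N² = 48/5
  k=1: −1/(1!×3!×0!×0!×0!×1!) = -1/6
Σ = -1/6  ⇒  CG² = 48/5×(-1/6)² = 4/15
CG = −√(4/15) = -0.516398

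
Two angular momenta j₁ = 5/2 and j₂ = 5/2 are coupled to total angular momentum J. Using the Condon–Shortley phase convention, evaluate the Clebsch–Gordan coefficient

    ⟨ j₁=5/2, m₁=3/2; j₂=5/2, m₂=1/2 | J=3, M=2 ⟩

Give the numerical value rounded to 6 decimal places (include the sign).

−√(1/12) ≈ -0.288675

√[7·2!3!3!/9! · 4!1!3!2!5!1!] = √(48)
  +(−1)^0/∏(0,2,1,3,2,0)! = 1/24  (running 1/24)
  +(−1)^1/∏(1,1,0,2,3,1)! = -1/12  (running -1/24)
⟨..|..⟩ = √(48)·(-1/24) = -0.288675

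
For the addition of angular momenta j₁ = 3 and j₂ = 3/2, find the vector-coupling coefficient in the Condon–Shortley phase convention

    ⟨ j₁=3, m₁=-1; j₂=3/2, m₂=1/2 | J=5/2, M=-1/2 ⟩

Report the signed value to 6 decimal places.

−√(1/70) ≈ -0.119523

j₁+j₂−J=2  J+j₁−j₂=4  J−j₁+j₂=1  j₁+j₂+J+1=8
(j₁±m₁, j₂±m₂, J±M) = (2,4,2,1,2,3)
P² = 288/35
sum k=1..2:
  [1] −1/6 = -1/6
  [2] +1/8 = 1/8
S = -1/24
C² = P²·S² = 1/70 ; C = -0.119523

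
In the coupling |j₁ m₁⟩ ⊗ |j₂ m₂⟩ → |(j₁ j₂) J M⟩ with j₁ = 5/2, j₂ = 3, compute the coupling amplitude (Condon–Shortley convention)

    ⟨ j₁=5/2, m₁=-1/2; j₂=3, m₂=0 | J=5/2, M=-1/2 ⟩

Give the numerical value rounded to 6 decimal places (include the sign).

+0.276026

√[6·3!2!3!/9! · 2!3!3!3!2!3!] = √(216/35)
  +(−1)^1/∏(1,2,2,2,0,1)! = -1/8  (running -1/8)
  +(−1)^2/∏(2,1,1,1,1,2)! = 1/4  (running 1/8)
  +(−1)^3/∏(3,0,0,0,2,3)! = -1/72  (running 1/9)
⟨..|..⟩ = √(216/35)·(1/9) = +0.276026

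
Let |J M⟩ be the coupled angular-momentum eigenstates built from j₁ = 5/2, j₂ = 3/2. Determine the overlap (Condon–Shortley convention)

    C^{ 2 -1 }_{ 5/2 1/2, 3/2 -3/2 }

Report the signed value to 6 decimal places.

+0.566947  (= +√(9/28))

√[5·2!3!1!/7! · 3!2!0!3!1!3!] = √(36/7)
  +(−1)^0/∏(0,2,2,0,1,1)! = 1/4  (running 1/4)
⟨..|..⟩ = √(36/7)·(1/4) = +0.566947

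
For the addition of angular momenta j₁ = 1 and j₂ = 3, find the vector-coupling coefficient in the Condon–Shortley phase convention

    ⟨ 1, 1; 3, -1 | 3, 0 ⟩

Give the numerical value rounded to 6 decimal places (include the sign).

j₁+j₂−J=1  J+j₁−j₂=1  J−j₁+j₂=5  j₁+j₂+J+1=8
(j₁±m₁, j₂±m₂, J±M) = (2,0,2,4,3,3)
P² = 72
sum k=0..0:
  [0] +1/12 = 1/12
S = 1/12
C² = P²·S² = 1/2 ; C = +0.707107

+0.707107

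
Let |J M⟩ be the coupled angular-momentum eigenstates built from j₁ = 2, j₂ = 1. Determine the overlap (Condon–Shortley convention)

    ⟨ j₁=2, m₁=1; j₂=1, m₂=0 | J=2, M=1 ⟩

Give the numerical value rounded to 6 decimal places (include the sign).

j₁+j₂−J=1  J+j₁−j₂=3  J−j₁+j₂=1  j₁+j₂+J+1=6
(j₁±m₁, j₂±m₂, J±M) = (3,1,1,1,3,1)
P² = 3/2
sum k=0..1:
  [0] +1/2 = 1/2
  [1] −1/6 = -1/6
S = 1/3
C² = P²·S² = 1/6 ; C = +0.408248

+0.408248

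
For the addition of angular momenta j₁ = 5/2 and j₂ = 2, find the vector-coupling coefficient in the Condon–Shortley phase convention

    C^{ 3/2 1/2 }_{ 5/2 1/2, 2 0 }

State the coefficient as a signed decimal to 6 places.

j₁+j₂−J=3  J+j₁−j₂=2  J−j₁+j₂=1  j₁+j₂+J+1=7
(j₁±m₁, j₂±m₂, J±M) = (3,2,2,2,2,1)
P² = 32/35
sum k=1..2:
  [1] −1/2 = -1/2
  [2] +1/4 = 1/4
S = -1/4
C² = P²·S² = 2/35 ; C = -0.239046

-0.239046  (= −√(2/35))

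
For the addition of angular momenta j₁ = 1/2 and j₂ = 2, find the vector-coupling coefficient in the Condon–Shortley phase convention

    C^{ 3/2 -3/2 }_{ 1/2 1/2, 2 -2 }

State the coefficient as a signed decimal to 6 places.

+√(4/5) ≈ +0.894427

√[4·1!0!3!/5! · 1!0!0!4!0!3!] = √(144/5)
  +(−1)^0/∏(0,1,0,0,0,3)! = 1/6  (running 1/6)
⟨..|..⟩ = √(144/5)·(1/6) = +0.894427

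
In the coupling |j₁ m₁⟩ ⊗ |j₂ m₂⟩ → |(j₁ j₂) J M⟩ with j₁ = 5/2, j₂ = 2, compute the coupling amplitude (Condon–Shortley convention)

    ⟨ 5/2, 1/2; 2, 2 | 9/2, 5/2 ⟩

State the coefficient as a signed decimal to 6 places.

+√(5/18) ≈ +0.527046

triangle: 0!*5!*4!/10! = 2880/3628800
(j±m)!: 3!*2!*4!*0!*7!*2! = 2903040
prefactor² = (2J+1)*Δ*N² = 23040
  k=0: +1/(0!*0!*2!*4!*3!*0!) = 1/288
Σ = 1/288  ⇒  CG² = 23040*1/288² = 5/18
CG = +√(5/18) = +0.527046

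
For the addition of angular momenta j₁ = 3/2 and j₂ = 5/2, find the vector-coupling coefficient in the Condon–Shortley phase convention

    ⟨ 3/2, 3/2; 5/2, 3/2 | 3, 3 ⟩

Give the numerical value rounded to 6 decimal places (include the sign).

+0.612372

triangle: 1!*2!*4!/8! = 48/40320
(j±m)!: 3!*0!*4!*1!*6!*0! = 103680
prefactor² = (2J+1)*Δ*N² = 864
  k=0: +1/(0!*1!*0!*4!*2!*0!) = 1/48
Σ = 1/48  ⇒  CG² = 864*1/48² = 3/8
CG = +√(3/8) = +0.612372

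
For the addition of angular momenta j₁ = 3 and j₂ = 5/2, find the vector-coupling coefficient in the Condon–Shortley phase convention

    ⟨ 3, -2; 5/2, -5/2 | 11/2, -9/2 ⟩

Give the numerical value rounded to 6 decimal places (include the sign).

+√(6/11) = +0.738549

triangle: 0!×6!×5!/12! = 86400/479001600
(j±m)!: 1!×5!×0!×5!×1!×10! = 52254720000
prefactor² = (2J+1)×Δ×N² = 1244160000/11
  k=0: +1/(0!×0!×5!×0!×1!×5!) = 1/14400
Σ = 1/14400  ⇒  CG² = 1244160000/11×1/14400² = 6/11
CG = +√(6/11) = +0.738549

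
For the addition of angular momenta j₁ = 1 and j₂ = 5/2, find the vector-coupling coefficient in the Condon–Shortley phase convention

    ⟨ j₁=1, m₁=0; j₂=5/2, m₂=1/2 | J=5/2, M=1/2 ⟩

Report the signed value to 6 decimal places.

−√(1/35) = -0.169031

triangle: 1!*1!*4!/7! = 24/5040
(j±m)!: 1!*1!*3!*2!*3!*2! = 144
prefactor² = (2J+1)*Δ*N² = 144/35
  k=0: +1/(0!*1!*1!*3!*0!*1!) = 1/6
  k=1: −1/(1!*0!*0!*2!*1!*2!) = -1/4
Σ = -1/12  ⇒  CG² = 144/35*(-1/12)² = 1/35
CG = −√(1/35) = -0.169031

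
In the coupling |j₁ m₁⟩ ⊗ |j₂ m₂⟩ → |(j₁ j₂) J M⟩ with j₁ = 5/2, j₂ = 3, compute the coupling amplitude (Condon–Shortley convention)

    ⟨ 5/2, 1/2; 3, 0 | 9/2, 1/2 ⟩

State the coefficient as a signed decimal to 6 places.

√[10·1!4!5!/11! · 3!2!3!3!5!4!] = √(69120/77)
  +(−1)^0/∏(0,1,2,3,2,2)! = 1/48  (running 1/48)
  +(−1)^1/∏(1,0,1,2,3,3)! = -1/72  (running 1/144)
⟨..|..⟩ = √(69120/77)·(1/144) = +0.208063

+0.208063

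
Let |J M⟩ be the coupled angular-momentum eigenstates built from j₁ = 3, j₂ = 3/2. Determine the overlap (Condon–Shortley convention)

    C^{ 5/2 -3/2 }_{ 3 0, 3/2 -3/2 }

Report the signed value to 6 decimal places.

+0.507093

√[6·2!4!1!/8! · 3!3!0!3!1!4!] = √(1296/35)
  +(−1)^0/∏(0,2,3,0,1,1)! = 1/12  (running 1/12)
⟨..|..⟩ = √(1296/35)·(1/12) = +0.507093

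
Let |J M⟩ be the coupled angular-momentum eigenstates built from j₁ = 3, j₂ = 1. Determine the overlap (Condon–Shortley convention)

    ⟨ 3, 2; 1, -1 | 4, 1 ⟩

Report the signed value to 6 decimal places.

+0.327327  (= +√(3/28))

triangle: 0!·6!·2!/9! = 1440/362880
(j±m)!: 5!·1!·0!·2!·5!·3! = 172800
prefactor² = (2J+1)·Δ·N² = 43200/7
  k=0: +1/(0!·0!·1!·0!·5!·2!) = 1/240
Σ = 1/240  ⇒  CG² = 43200/7·1/240² = 3/28
CG = +√(3/28) = +0.327327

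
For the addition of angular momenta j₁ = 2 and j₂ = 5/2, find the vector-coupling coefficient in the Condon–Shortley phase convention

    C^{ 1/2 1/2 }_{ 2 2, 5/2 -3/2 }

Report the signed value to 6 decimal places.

+0.258199  (= +√(1/15))

triangle: 4!·0!·1!/6! = 24/720
(j±m)!: 4!·0!·1!·4!·1!·0! = 576
prefactor² = (2J+1)·Δ·N² = 192/5
  k=0: +1/(0!·4!·0!·1!·0!·0!) = 1/24
Σ = 1/24  ⇒  CG² = 192/5·1/24² = 1/15
CG = +√(1/15) = +0.258199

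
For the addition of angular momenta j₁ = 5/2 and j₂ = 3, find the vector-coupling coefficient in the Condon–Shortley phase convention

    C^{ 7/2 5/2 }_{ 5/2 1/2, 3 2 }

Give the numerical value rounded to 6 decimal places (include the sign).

−√(2/63) = -0.178174

j₁+j₂−J=2  J+j₁−j₂=3  J−j₁+j₂=4  j₁+j₂+J+1=10
(j₁±m₁, j₂±m₂, J±M) = (3,2,5,1,6,1)
P² = 4608/7
sum k=1..2:
  [1] −1/48 = -1/48
  [2] +1/72 = 1/72
S = -1/144
C² = P²·S² = 2/63 ; C = -0.178174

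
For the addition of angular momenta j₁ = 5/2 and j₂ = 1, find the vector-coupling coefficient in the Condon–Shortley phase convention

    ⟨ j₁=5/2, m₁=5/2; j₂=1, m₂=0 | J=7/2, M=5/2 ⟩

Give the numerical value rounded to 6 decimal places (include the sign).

+0.534522  (= +√(2/7))

triangle: 0!*5!*2!/8! = 240/40320
(j±m)!: 5!*0!*1!*1!*6!*1! = 86400
prefactor² = (2J+1)*Δ*N² = 28800/7
  k=0: +1/(0!*0!*0!*1!*5!*1!) = 1/120
Σ = 1/120  ⇒  CG² = 28800/7*1/120² = 2/7
CG = +√(2/7) = +0.534522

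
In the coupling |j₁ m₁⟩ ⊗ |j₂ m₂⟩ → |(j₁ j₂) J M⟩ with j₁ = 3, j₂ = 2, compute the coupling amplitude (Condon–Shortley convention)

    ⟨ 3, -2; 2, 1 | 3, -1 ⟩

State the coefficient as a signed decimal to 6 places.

+√(1/4) = +0.500000

j₁+j₂−J=2  J+j₁−j₂=4  J−j₁+j₂=2  j₁+j₂+J+1=9
(j₁±m₁, j₂±m₂, J±M) = (1,5,3,1,2,4)
P² = 64
sum k=1..2:
  [1] −1/48 = -1/48
  [2] +1/12 = 1/12
S = 1/16
C² = P²·S² = 1/4 ; C = +0.500000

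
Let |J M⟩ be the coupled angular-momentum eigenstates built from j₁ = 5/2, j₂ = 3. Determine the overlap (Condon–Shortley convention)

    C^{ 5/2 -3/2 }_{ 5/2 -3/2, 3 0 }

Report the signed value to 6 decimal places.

+√(7/30) ≈ +0.483046

triangle: 3!*2!*3!/9! = 72/362880
(j±m)!: 1!*4!*3!*3!*1!*4! = 20736
prefactor² = (2J+1)*Δ*N² = 864/35
  k=2: +1/(2!*1!*2!*1!*0!*2!) = 1/8
  k=3: −1/(3!*0!*1!*0!*1!*3!) = -1/36
Σ = 7/72  ⇒  CG² = 864/35*7/72² = 7/30
CG = +√(7/30) = +0.483046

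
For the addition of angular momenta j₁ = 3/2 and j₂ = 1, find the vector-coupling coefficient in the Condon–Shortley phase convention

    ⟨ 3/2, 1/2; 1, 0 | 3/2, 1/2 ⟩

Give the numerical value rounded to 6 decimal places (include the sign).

+0.258199  (= +√(1/15))

triangle: 1!·2!·1!/5! = 2/120
(j±m)!: 2!·1!·1!·1!·2!·1! = 4
prefactor² = (2J+1)·Δ·N² = 4/15
  k=0: +1/(0!·1!·1!·1!·1!·0!) = 1
  k=1: −1/(1!·0!·0!·0!·2!·1!) = -1/2
Σ = 1/2  ⇒  CG² = 4/15·1/2² = 1/15
CG = +√(1/15) = +0.258199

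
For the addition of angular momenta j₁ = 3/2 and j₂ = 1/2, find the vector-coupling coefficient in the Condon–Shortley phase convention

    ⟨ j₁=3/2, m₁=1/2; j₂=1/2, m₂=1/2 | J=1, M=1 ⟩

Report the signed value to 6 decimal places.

-0.500000  (= −√(1/4))

√[3·1!2!0!/4! · 2!1!1!0!2!0!] = √(1)
  +(−1)^1/∏(1,0,0,0,2,0)! = -1/2  (running -1/2)
⟨..|..⟩ = √(1)·(-1/2) = -0.500000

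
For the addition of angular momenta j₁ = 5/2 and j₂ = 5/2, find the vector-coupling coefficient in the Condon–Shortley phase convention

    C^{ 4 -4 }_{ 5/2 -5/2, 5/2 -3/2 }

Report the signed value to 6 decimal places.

−√(1/2) ≈ -0.707107

j₁+j₂−J=1  J+j₁−j₂=4  J−j₁+j₂=4  j₁+j₂+J+1=10
(j₁±m₁, j₂±m₂, J±M) = (0,5,1,4,0,8)
P² = 165888
sum k=1..1:
  [1] −1/576 = -1/576
S = -1/576
C² = P²·S² = 1/2 ; C = -0.707107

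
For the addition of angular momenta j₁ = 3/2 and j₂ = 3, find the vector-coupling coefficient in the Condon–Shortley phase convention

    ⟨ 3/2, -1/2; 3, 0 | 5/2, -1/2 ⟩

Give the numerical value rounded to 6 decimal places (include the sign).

-0.414039

√[6·2!1!4!/8! · 1!2!3!3!2!3!] = √(216/35)
  +(−1)^1/∏(1,1,1,2,0,2)! = -1/4  (running -1/4)
  +(−1)^2/∏(2,0,0,1,1,3)! = 1/12  (running -1/6)
⟨..|..⟩ = √(216/35)·(-1/6) = -0.414039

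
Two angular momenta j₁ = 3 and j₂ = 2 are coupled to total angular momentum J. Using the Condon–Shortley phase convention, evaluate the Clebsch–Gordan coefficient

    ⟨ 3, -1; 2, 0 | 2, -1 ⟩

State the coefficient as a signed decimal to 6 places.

+0.377964

triangle: 3!·3!·1!/8! = 36/40320
(j±m)!: 2!·4!·2!·2!·1!·3! = 1152
prefactor² = (2J+1)·Δ·N² = 36/7
  k=1: −1/(1!·2!·3!·1!·0!·0!) = -1/12
  k=2: +1/(2!·1!·2!·0!·1!·1!) = 1/4
Σ = 1/6  ⇒  CG² = 36/7·1/6² = 1/7
CG = +√(1/7) = +0.377964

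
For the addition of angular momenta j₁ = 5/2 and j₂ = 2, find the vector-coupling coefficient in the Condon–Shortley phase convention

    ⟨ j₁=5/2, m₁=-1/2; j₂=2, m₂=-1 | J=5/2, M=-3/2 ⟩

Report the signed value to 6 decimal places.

-0.414039

j₁+j₂−J=2  J+j₁−j₂=3  J−j₁+j₂=2  j₁+j₂+J+1=8
(j₁±m₁, j₂±m₂, J±M) = (2,3,1,3,1,4)
P² = 216/35
sum k=0..1:
  [0] +1/12 = 1/12
  [1] −1/4 = -1/4
S = -1/6
C² = P²·S² = 6/35 ; C = -0.414039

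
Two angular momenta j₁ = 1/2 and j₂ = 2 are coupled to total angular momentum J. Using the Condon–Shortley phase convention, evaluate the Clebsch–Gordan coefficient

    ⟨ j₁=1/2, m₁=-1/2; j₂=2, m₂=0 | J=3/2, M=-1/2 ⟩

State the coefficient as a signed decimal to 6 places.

-0.632456  (= −√(2/5))

triangle: 1!*0!*3!/5! = 6/120
(j±m)!: 0!*1!*2!*2!*1!*2! = 8
prefactor² = (2J+1)*Δ*N² = 8/5
  k=1: −1/(1!*0!*0!*1!*0!*2!) = -1/2
Σ = -1/2  ⇒  CG² = 8/5*(-1/2)² = 2/5
CG = −√(2/5) = -0.632456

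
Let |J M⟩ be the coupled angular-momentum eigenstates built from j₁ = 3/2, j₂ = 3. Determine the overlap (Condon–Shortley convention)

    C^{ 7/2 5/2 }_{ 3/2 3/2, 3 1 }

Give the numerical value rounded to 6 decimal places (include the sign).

+√(10/21) = +0.690066

√[8·1!2!5!/9! · 3!0!4!2!6!1!] = √(7680/7)
  +(−1)^0/∏(0,1,0,4,2,1)! = 1/48  (running 1/48)
⟨..|..⟩ = √(7680/7)·(1/48) = +0.690066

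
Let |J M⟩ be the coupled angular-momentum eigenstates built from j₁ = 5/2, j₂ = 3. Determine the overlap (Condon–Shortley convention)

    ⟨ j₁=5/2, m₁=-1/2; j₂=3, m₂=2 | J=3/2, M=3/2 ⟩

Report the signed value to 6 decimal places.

√[4·4!1!2!/8! · 2!3!5!1!3!0!] = √(288/7)
  +(−1)^3/∏(3,1,0,2,1,0)! = -1/12  (running -1/12)
⟨..|..⟩ = √(288/7)·(-1/12) = -0.534522

−√(2/7) ≈ -0.534522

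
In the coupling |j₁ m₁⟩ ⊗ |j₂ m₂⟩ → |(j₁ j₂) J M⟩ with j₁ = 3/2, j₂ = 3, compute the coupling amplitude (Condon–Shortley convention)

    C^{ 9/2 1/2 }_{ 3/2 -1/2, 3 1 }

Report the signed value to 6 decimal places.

j₁+j₂−J=0  J+j₁−j₂=3  J−j₁+j₂=6  j₁+j₂+J+1=10
(j₁±m₁, j₂±m₂, J±M) = (1,2,4,2,5,4)
P² = 23040/7
sum k=0..0:
  [0] +1/96 = 1/96
S = 1/96
C² = P²·S² = 5/14 ; C = +0.597614

+√(5/14) ≈ +0.597614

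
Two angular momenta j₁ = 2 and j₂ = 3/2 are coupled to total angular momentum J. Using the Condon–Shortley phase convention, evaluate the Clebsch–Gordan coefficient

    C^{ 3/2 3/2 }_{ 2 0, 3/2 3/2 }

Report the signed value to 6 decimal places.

triangle: 2!×2!×1!/6! = 4/720
(j±m)!: 2!×2!×3!×0!×3!×0! = 144
prefactor² = (2J+1)×Δ×N² = 16/5
  k=2: +1/(2!×0!×0!×1!×2!×0!) = 1/4
Σ = 1/4  ⇒  CG² = 16/5×1/4² = 1/5
CG = +√(1/5) = +0.447214

+√(1/5) ≈ +0.447214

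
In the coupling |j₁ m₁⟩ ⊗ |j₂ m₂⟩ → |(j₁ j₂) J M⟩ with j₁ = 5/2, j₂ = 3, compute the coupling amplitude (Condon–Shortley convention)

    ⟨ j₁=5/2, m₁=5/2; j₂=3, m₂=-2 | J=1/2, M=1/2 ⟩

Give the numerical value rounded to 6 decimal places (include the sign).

+√(1/21) ≈ +0.218218

j₁+j₂−J=5  J+j₁−j₂=0  J−j₁+j₂=1  j₁+j₂+J+1=7
(j₁±m₁, j₂±m₂, J±M) = (5,0,1,5,1,0)
P² = 4800/7
sum k=0..0:
  [0] +1/120 = 1/120
S = 1/120
C² = P²·S² = 1/21 ; C = +0.218218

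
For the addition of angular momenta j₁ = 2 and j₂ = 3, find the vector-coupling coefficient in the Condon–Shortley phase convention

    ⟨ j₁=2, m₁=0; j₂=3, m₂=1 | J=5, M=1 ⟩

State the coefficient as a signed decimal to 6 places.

+0.654654  (= +√(3/7))

√[11·0!4!6!/11! · 2!2!4!2!6!4!] = √(110592/7)
  +(−1)^0/∏(0,0,2,4,2,2)! = 1/192  (running 1/192)
⟨..|..⟩ = √(110592/7)·(1/192) = +0.654654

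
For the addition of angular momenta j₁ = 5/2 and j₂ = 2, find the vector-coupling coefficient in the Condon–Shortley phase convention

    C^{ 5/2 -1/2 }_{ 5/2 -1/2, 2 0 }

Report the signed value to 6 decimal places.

-0.478091

triangle: 2!·3!·2!/8! = 24/40320
(j±m)!: 2!·3!·2!·2!·2!·3! = 576
prefactor² = (2J+1)·Δ·N² = 72/35
  k=0: +1/(0!·2!·3!·2!·0!·0!) = 1/24
  k=1: −1/(1!·1!·2!·1!·1!·1!) = -1/2
  k=2: +1/(2!·0!·1!·0!·2!·2!) = 1/8
Σ = -1/3  ⇒  CG² = 72/35·(-1/3)² = 8/35
CG = −√(8/35) = -0.478091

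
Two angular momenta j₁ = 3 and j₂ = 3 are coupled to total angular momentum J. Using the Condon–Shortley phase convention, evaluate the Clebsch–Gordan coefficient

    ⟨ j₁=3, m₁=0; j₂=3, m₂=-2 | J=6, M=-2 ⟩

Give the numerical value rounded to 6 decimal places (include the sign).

j₁+j₂−J=0  J+j₁−j₂=6  J−j₁+j₂=6  j₁+j₂+J+1=13
(j₁±m₁, j₂±m₂, J±M) = (3,3,1,5,4,8)
P² = 49766400/11
sum k=0..0:
  [0] +1/4320 = 1/4320
S = 1/4320
C² = P²·S² = 8/33 ; C = +0.492366

+0.492366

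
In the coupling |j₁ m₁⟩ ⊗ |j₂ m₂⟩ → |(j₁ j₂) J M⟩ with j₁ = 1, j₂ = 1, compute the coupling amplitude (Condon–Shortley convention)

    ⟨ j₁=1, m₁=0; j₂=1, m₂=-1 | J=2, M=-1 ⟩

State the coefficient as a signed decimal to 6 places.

+0.707107  (= +√(1/2))

√[5·0!2!2!/5! · 1!1!0!2!1!3!] = √(2)
  +(−1)^0/∏(0,0,1,0,1,2)! = 1/2  (running 1/2)
⟨..|..⟩ = √(2)·(1/2) = +0.707107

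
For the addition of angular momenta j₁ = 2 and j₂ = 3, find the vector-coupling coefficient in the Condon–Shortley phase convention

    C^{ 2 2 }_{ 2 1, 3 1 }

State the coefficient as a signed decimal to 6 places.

√[5·3!1!3!/8! · 3!1!4!2!4!0!] = √(216/7)
  +(−1)^1/∏(1,2,0,3,1,0)! = -1/12  (running -1/12)
⟨..|..⟩ = √(216/7)·(-1/12) = -0.462910

−√(3/14) ≈ -0.462910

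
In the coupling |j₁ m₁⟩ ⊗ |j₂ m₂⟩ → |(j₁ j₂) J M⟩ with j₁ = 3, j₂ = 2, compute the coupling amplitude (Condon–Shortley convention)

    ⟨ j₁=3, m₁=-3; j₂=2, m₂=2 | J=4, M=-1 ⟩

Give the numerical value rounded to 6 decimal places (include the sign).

−√(3/70) = -0.207020

triangle: 1!·5!·3!/10! = 720/3628800
(j±m)!: 0!·6!·4!·0!·3!·5! = 12441600
prefactor² = (2J+1)·Δ·N² = 155520/7
  k=1: −1/(1!·0!·5!·3!·0!·0!) = -1/720
Σ = -1/720  ⇒  CG² = 155520/7·(-1/720)² = 3/70
CG = −√(3/70) = -0.207020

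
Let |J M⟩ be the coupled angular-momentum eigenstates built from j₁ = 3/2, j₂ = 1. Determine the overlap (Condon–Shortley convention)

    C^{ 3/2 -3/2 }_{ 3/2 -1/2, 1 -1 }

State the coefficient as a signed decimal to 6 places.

+√(2/5) = +0.632456

triangle: 1!*2!*1!/5! = 2/120
(j±m)!: 1!*2!*0!*2!*0!*3! = 24
prefactor² = (2J+1)*Δ*N² = 8/5
  k=0: +1/(0!*1!*2!*0!*0!*1!) = 1/2
Σ = 1/2  ⇒  CG² = 8/5*1/2² = 2/5
CG = +√(2/5) = +0.632456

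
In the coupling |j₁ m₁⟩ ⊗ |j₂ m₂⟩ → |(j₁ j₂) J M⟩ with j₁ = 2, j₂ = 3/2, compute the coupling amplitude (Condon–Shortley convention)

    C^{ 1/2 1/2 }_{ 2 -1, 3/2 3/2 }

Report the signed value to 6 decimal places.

-0.316228

√[2·3!1!0!/5! · 1!3!3!0!1!0!] = √(18/5)
  +(−1)^3/∏(3,0,0,0,1,0)! = -1/6  (running -1/6)
⟨..|..⟩ = √(18/5)·(-1/6) = -0.316228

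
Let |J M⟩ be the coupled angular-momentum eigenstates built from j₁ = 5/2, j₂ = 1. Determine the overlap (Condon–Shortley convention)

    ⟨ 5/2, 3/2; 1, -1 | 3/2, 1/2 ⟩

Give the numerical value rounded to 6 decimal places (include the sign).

j₁+j₂−J=2  J+j₁−j₂=3  J−j₁+j₂=0  j₁+j₂+J+1=6
(j₁±m₁, j₂±m₂, J±M) = (4,1,0,2,2,1)
P² = 32/5
sum k=0..0:
  [0] +1/4 = 1/4
S = 1/4
C² = P²·S² = 2/5 ; C = +0.632456

+0.632456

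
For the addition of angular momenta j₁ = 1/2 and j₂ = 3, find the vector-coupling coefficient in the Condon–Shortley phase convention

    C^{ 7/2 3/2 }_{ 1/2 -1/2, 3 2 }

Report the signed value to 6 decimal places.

√[8·0!1!6!/8! · 0!1!5!1!5!2!] = √(28800/7)
  +(−1)^0/∏(0,0,1,5,0,1)! = 1/120  (running 1/120)
⟨..|..⟩ = √(28800/7)·(1/120) = +0.534522

+0.534522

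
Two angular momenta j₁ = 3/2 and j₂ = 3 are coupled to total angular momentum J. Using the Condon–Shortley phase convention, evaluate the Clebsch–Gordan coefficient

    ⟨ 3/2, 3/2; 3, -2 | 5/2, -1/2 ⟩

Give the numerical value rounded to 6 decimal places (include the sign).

+√(3/7) ≈ +0.654654

√[6·2!1!4!/8! · 3!0!1!5!2!3!] = √(432/7)
  +(−1)^0/∏(0,2,0,1,1,3)! = 1/12  (running 1/12)
⟨..|..⟩ = √(432/7)·(1/12) = +0.654654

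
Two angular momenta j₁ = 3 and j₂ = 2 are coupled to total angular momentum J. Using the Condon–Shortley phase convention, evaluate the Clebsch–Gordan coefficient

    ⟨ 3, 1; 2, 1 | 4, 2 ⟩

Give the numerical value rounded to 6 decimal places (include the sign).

j₁+j₂−J=1  J+j₁−j₂=5  J−j₁+j₂=3  j₁+j₂+J+1=10
(j₁±m₁, j₂±m₂, J±M) = (4,2,3,1,6,2)
P² = 5184/7
sum k=0..1:
  [0] +1/72 = 1/72
  [1] −1/48 = -1/48
S = -1/144
C² = P²·S² = 1/28 ; C = -0.188982

-0.188982  (= −√(1/28))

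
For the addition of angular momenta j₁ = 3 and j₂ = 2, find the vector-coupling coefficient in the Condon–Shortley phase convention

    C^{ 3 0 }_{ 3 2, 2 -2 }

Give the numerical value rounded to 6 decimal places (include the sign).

+√(1/3) = +0.577350

j₁+j₂−J=2  J+j₁−j₂=4  J−j₁+j₂=2  j₁+j₂+J+1=9
(j₁±m₁, j₂±m₂, J±M) = (5,1,0,4,3,3)
P² = 192
sum k=0..0:
  [0] +1/24 = 1/24
S = 1/24
C² = P²·S² = 1/3 ; C = +0.577350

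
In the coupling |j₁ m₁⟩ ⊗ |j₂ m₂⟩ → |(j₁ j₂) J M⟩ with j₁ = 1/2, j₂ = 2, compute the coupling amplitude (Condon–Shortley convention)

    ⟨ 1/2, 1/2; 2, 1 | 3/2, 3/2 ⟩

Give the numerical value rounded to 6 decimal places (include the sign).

triangle: 1!*0!*3!/5! = 6/120
(j±m)!: 1!*0!*3!*1!*3!*0! = 36
prefactor² = (2J+1)*Δ*N² = 36/5
  k=0: +1/(0!*1!*0!*3!*0!*0!) = 1/6
Σ = 1/6  ⇒  CG² = 36/5*1/6² = 1/5
CG = +√(1/5) = +0.447214

+√(1/5) ≈ +0.447214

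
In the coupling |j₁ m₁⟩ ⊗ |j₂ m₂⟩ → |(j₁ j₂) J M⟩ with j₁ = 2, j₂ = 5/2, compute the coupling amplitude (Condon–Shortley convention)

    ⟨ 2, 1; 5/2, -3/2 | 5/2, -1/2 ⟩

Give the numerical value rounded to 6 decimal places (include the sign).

j₁+j₂−J=2  J+j₁−j₂=2  J−j₁+j₂=3  j₁+j₂+J+1=8
(j₁±m₁, j₂±m₂, J±M) = (3,1,1,4,2,3)
P² = 216/35
sum k=0..1:
  [0] +1/4 = 1/4
  [1] −1/12 = -1/12
S = 1/6
C² = P²·S² = 6/35 ; C = +0.414039

+√(6/35) ≈ +0.414039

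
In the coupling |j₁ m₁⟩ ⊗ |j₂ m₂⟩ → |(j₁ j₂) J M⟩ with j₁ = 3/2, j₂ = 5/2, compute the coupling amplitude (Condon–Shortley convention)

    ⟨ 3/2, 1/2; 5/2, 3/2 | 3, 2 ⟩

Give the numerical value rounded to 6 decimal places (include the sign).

−√(1/12) = -0.288675

j₁+j₂−J=1  J+j₁−j₂=2  J−j₁+j₂=4  j₁+j₂+J+1=8
(j₁±m₁, j₂±m₂, J±M) = (2,1,4,1,5,1)
P² = 48
sum k=0..1:
  [0] +1/24 = 1/24
  [1] −1/12 = -1/12
S = -1/24
C² = P²·S² = 1/12 ; C = -0.288675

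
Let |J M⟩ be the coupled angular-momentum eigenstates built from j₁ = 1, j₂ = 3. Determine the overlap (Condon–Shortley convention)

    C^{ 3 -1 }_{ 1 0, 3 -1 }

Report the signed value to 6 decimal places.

+√(1/12) ≈ +0.288675

triangle: 1!×1!×5!/8! = 120/40320
(j±m)!: 1!×1!×2!×4!×2!×4! = 2304
prefactor² = (2J+1)×Δ×N² = 48
  k=0: +1/(0!×1!×1!×2!×0!×3!) = 1/12
  k=1: −1/(1!×0!×0!×1!×1!×4!) = -1/24
Σ = 1/24  ⇒  CG² = 48×1/24² = 1/12
CG = +√(1/12) = +0.288675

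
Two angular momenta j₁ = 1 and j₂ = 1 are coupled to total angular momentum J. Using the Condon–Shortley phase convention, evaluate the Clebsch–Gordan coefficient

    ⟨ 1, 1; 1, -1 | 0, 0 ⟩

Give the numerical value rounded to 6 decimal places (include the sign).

triangle: 2!×0!×0!/3! = 2/6
(j±m)!: 2!×0!×0!×2!×0!×0! = 4
prefactor² = (2J+1)×Δ×N² = 4/3
  k=0: +1/(0!×2!×0!×0!×0!×0!) = 1/2
Σ = 1/2  ⇒  CG² = 4/3×1/2² = 1/3
CG = +√(1/3) = +0.577350

+0.577350  (= +√(1/3))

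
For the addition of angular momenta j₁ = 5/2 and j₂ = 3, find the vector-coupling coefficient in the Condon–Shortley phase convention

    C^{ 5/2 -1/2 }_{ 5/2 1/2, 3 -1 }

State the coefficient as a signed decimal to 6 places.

√[6·3!2!3!/9! · 3!2!2!4!2!3!] = √(288/35)
  +(−1)^0/∏(0,3,2,2,0,1)! = 1/24  (running 1/24)
  +(−1)^1/∏(1,2,1,1,1,2)! = -1/4  (running -5/24)
  +(−1)^2/∏(2,1,0,0,2,3)! = 1/24  (running -1/6)
⟨..|..⟩ = √(288/35)·(-1/6) = -0.478091

-0.478091  (= −√(8/35))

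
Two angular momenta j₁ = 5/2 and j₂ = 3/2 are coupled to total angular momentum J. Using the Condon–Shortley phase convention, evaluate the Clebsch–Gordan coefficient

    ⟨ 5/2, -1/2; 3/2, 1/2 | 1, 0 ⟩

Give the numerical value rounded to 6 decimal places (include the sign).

j₁+j₂−J=3  J+j₁−j₂=2  J−j₁+j₂=0  j₁+j₂+J+1=6
(j₁±m₁, j₂±m₂, J±M) = (2,3,2,1,1,1)
P² = 6/5
sum k=2..2:
  [2] +1/2 = 1/2
S = 1/2
C² = P²·S² = 3/10 ; C = +0.547723

+√(3/10) ≈ +0.547723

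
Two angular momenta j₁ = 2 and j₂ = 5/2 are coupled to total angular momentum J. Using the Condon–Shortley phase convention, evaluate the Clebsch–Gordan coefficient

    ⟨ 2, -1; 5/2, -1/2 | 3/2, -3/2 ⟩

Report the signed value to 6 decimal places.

√[4·3!1!2!/7! · 1!3!2!3!0!3!] = √(144/35)
  +(−1)^2/∏(2,1,1,0,0,2)! = 1/4  (running 1/4)
⟨..|..⟩ = √(144/35)·(1/4) = +0.507093

+0.507093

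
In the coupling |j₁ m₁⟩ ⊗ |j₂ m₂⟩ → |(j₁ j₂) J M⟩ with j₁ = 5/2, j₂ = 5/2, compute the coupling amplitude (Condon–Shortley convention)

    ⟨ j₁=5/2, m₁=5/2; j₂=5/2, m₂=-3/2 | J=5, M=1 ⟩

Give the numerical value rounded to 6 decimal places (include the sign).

triangle: 0!*5!*5!/11! = 14400/39916800
(j±m)!: 5!*0!*1!*4!*6!*4! = 49766400
prefactor² = (2J+1)*Δ*N² = 1382400/7
  k=0: +1/(0!*0!*0!*1!*5!*4!) = 1/2880
Σ = 1/2880  ⇒  CG² = 1382400/7*1/2880² = 1/42
CG = +√(1/42) = +0.154303

+0.154303  (= +√(1/42))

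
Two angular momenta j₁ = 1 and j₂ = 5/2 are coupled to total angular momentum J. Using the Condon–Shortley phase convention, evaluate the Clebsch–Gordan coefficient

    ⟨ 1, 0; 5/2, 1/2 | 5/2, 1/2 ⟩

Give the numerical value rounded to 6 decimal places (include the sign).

triangle: 1!·1!·4!/7! = 24/5040
(j±m)!: 1!·1!·3!·2!·3!·2! = 144
prefactor² = (2J+1)·Δ·N² = 144/35
  k=0: +1/(0!·1!·1!·3!·0!·1!) = 1/6
  k=1: −1/(1!·0!·0!·2!·1!·2!) = -1/4
Σ = -1/12  ⇒  CG² = 144/35·(-1/12)² = 1/35
CG = −√(1/35) = -0.169031

-0.169031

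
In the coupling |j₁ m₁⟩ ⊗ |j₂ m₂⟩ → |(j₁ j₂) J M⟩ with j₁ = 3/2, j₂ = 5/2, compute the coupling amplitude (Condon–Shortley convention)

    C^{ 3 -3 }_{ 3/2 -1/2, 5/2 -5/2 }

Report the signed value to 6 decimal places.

j₁+j₂−J=1  J+j₁−j₂=2  J−j₁+j₂=4  j₁+j₂+J+1=8
(j₁±m₁, j₂±m₂, J±M) = (1,2,0,5,0,6)
P² = 1440
sum k=0..0:
  [0] +1/48 = 1/48
S = 1/48
C² = P²·S² = 5/8 ; C = +0.790569

+0.790569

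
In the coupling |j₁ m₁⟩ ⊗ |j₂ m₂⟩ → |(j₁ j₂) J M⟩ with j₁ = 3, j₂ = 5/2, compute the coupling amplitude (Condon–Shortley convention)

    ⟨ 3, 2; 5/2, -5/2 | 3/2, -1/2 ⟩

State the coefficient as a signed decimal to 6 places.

+0.487950  (= +√(5/21))

j₁+j₂−J=4  J+j₁−j₂=2  J−j₁+j₂=1  j₁+j₂+J+1=8
(j₁±m₁, j₂±m₂, J±M) = (5,1,0,5,1,2)
P² = 960/7
sum k=0..0:
  [0] +1/24 = 1/24
S = 1/24
C² = P²·S² = 5/21 ; C = +0.487950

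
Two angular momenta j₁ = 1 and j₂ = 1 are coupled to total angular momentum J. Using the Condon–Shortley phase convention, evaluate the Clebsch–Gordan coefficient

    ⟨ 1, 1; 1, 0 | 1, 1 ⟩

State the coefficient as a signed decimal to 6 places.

+√(1/2) = +0.707107

j₁+j₂−J=1  J+j₁−j₂=1  J−j₁+j₂=1  j₁+j₂+J+1=4
(j₁±m₁, j₂±m₂, J±M) = (2,0,1,1,2,0)
P² = 1/2
sum k=0..0:
  [0] +1/1 = 1
S = 1
C² = P²·S² = 1/2 ; C = +0.707107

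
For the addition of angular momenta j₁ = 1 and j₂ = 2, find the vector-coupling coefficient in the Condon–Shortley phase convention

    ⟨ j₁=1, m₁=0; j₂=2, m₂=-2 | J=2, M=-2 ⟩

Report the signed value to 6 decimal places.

√[5·1!1!3!/6! · 1!1!0!4!0!4!] = √(24)
  +(−1)^0/∏(0,1,1,0,0,3)! = 1/6  (running 1/6)
⟨..|..⟩ = √(24)·(1/6) = +0.816497

+0.816497  (= +√(2/3))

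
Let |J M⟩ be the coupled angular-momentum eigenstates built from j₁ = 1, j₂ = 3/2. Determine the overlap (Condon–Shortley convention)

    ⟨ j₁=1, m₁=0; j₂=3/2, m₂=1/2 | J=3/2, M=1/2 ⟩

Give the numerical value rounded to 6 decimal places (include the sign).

−√(1/15) = -0.258199

j₁+j₂−J=1  J+j₁−j₂=1  J−j₁+j₂=2  j₁+j₂+J+1=5
(j₁±m₁, j₂±m₂, J±M) = (1,1,2,1,2,1)
P² = 4/15
sum k=0..1:
  [0] +1/2 = 1/2
  [1] −1/1 = -1
S = -1/2
C² = P²·S² = 1/15 ; C = -0.258199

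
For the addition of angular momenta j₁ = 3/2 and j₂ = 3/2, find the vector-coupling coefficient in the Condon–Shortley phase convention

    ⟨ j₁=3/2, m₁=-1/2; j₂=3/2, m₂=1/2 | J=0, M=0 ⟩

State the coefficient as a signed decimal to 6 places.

triangle: 3!·0!·0!/4! = 6/24
(j±m)!: 1!·2!·2!·1!·0!·0! = 4
prefactor² = (2J+1)·Δ·N² = 1
  k=2: +1/(2!·1!·0!·0!·0!·0!) = 1/2
Σ = 1/2  ⇒  CG² = 1·1/2² = 1/4
CG = +√(1/4) = +0.500000

+0.500000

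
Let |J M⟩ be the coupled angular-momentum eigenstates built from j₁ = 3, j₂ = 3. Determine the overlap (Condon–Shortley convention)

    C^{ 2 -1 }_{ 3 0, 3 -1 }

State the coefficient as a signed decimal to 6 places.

√[5·4!2!2!/9! · 3!3!2!4!1!3!] = √(96/7)
  +(−1)^1/∏(1,3,2,1,0,1)! = -1/12  (running -1/12)
  +(−1)^2/∏(2,2,1,0,1,2)! = 1/8  (running 1/24)
⟨..|..⟩ = √(96/7)·(1/24) = +0.154303

+0.154303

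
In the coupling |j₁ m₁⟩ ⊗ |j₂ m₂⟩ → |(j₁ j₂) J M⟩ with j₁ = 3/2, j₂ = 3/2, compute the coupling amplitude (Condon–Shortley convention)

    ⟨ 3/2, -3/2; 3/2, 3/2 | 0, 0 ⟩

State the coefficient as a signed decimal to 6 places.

−√(1/4) ≈ -0.500000

triangle: 3!×0!×0!/4! = 6/24
(j±m)!: 0!×3!×3!×0!×0!×0! = 36
prefactor² = (2J+1)×Δ×N² = 9
  k=3: −1/(3!×0!×0!×0!×0!×0!) = -1/6
Σ = -1/6  ⇒  CG² = 9×(-1/6)² = 1/4
CG = −√(1/4) = -0.500000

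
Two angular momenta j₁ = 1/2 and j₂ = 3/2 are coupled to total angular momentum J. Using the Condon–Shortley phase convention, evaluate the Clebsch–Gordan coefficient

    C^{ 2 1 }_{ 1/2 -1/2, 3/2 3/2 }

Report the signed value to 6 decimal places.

+√(1/4) = +0.500000

triangle: 0!·1!·3!/5! = 6/120
(j±m)!: 0!·1!·3!·0!·3!·1! = 36
prefactor² = (2J+1)·Δ·N² = 9
  k=0: +1/(0!·0!·1!·3!·0!·0!) = 1/6
Σ = 1/6  ⇒  CG² = 9·1/6² = 1/4
CG = +√(1/4) = +0.500000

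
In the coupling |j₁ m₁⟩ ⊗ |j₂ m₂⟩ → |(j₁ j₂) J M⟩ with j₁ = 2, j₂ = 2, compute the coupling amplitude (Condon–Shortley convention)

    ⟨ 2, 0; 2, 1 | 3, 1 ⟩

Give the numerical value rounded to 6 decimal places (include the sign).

√[7·1!3!3!/8! · 2!2!3!1!4!2!] = √(36/5)
  +(−1)^0/∏(0,1,2,3,1,0)! = 1/12  (running 1/12)
  +(−1)^1/∏(1,0,1,2,2,1)! = -1/4  (running -1/6)
⟨..|..⟩ = √(36/5)·(-1/6) = -0.447214

-0.447214  (= −√(1/5))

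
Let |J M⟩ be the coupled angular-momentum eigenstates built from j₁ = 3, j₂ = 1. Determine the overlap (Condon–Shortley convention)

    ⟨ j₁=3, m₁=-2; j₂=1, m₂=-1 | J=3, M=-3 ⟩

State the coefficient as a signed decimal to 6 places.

+√(1/4) = +0.500000

j₁+j₂−J=1  J+j₁−j₂=5  J−j₁+j₂=1  j₁+j₂+J+1=8
(j₁±m₁, j₂±m₂, J±M) = (1,5,0,2,0,6)
P² = 3600
sum k=0..0:
  [0] +1/120 = 1/120
S = 1/120
C² = P²·S² = 1/4 ; C = +0.500000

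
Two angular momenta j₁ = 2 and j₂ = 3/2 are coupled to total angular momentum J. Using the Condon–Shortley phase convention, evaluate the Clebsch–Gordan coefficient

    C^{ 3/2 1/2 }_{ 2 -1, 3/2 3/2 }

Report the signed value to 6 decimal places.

√[4·2!2!1!/6! · 1!3!3!0!2!1!] = √(8/5)
  +(−1)^2/∏(2,0,1,1,1,0)! = 1/2  (running 1/2)
⟨..|..⟩ = √(8/5)·(1/2) = +0.632456

+0.632456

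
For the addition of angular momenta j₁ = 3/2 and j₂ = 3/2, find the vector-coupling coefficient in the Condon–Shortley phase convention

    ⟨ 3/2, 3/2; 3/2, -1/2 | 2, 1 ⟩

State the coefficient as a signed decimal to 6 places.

+0.707107

triangle: 1!*2!*2!/6! = 4/720
(j±m)!: 3!*0!*1!*2!*3!*1! = 72
prefactor² = (2J+1)*Δ*N² = 2
  k=0: +1/(0!*1!*0!*1!*2!*1!) = 1/2
Σ = 1/2  ⇒  CG² = 2*1/2² = 1/2
CG = +√(1/2) = +0.707107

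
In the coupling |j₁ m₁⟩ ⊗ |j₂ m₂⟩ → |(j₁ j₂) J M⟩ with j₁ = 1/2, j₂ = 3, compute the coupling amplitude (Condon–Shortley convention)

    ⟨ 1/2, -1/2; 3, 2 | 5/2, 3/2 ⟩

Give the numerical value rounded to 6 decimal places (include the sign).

√[6·1!0!5!/7! · 0!1!5!1!4!1!] = √(2880/7)
  +(−1)^1/∏(1,0,0,4,0,1)! = -1/24  (running -1/24)
⟨..|..⟩ = √(2880/7)·(-1/24) = -0.845154

−√(5/7) = -0.845154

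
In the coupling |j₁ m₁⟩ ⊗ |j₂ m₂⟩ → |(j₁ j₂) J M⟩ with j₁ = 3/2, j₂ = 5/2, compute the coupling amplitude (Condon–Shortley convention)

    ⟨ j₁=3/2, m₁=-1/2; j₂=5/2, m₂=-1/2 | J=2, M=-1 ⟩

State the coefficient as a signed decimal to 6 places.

j₁+j₂−J=2  J+j₁−j₂=1  J−j₁+j₂=3  j₁+j₂+J+1=7
(j₁±m₁, j₂±m₂, J±M) = (1,2,2,3,1,3)
P² = 12/7
sum k=1..2:
  [1] −1/2 = -1/2
  [2] +1/12 = 1/12
S = -5/12
C² = P²·S² = 25/84 ; C = -0.545545

−√(25/84) ≈ -0.545545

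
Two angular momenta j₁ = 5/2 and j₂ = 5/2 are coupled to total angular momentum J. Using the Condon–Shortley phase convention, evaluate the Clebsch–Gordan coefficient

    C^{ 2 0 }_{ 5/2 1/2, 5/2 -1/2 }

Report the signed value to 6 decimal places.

-0.436436

√[5·3!2!2!/8! · 3!2!2!3!2!2!] = √(12/7)
  +(−1)^0/∏(0,3,2,2,0,0)! = 1/24  (running 1/24)
  +(−1)^1/∏(1,2,1,1,1,1)! = -1/2  (running -11/24)
  +(−1)^2/∏(2,1,0,0,2,2)! = 1/8  (running -1/3)
⟨..|..⟩ = √(12/7)·(-1/3) = -0.436436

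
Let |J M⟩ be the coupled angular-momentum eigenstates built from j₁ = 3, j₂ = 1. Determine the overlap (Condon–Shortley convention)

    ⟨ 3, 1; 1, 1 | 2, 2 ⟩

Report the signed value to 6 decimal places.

+√(1/21) ≈ +0.218218

j₁+j₂−J=2  J+j₁−j₂=4  J−j₁+j₂=0  j₁+j₂+J+1=7
(j₁±m₁, j₂±m₂, J±M) = (4,2,2,0,4,0)
P² = 768/7
sum k=2..2:
  [2] +1/48 = 1/48
S = 1/48
C² = P²·S² = 1/21 ; C = +0.218218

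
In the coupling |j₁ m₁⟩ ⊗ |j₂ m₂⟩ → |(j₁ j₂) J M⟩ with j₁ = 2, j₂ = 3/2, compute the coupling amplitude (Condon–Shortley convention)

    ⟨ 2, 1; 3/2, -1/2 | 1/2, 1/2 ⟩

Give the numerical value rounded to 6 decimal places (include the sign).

−√(3/10) ≈ -0.547723

√[2·3!1!0!/5! · 3!1!1!2!1!0!] = √(6/5)
  +(−1)^1/∏(1,2,0,0,1,0)! = -1/2  (running -1/2)
⟨..|..⟩ = √(6/5)·(-1/2) = -0.547723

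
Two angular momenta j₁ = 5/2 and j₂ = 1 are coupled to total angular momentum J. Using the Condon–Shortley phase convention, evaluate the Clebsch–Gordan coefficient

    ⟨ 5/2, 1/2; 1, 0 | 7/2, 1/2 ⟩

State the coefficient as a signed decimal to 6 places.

+√(4/7) ≈ +0.755929

√[8·0!5!2!/8! · 3!2!1!1!4!3!] = √(576/7)
  +(−1)^0/∏(0,0,2,1,3,1)! = 1/12  (running 1/12)
⟨..|..⟩ = √(576/7)·(1/12) = +0.755929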